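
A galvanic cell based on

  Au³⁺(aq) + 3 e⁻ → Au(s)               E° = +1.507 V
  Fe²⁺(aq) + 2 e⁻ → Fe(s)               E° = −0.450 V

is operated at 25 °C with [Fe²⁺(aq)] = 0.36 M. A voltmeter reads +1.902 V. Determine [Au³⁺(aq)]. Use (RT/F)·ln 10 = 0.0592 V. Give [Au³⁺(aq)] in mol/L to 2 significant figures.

0.00035 M

With Au³⁺/Au at the cathode and Fe²⁺/Fe at the anode, E°cell = +1.507 − (−0.450) = +1.957 V (n = 6).
Since E = E° − (0.0592/n)·log Q, log Q = n(E° − E)/0.0592 = 5.574.
For 2 Au³⁺(aq) + 3 Fe(s) → 2 Au(s) + 3 Fe²⁺(aq), the reaction quotient is Q = [Fe²⁺(aq)]^3 / [Au³⁺(aq)]^2.
Solving for the unknown gives log [Au³⁺(aq)] = −3.453, so [Au³⁺(aq)] ≈ 0.00035 M.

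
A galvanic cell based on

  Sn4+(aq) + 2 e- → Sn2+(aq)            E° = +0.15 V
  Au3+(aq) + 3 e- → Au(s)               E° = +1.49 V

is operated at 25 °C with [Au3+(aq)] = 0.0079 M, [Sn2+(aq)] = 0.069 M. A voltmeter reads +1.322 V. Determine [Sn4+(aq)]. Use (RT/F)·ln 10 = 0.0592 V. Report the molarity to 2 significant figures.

With Au³⁺/Au at the cathode and Sn⁴⁺/Sn²⁺ at the anode, E°cell = +1.49 − (+0.15) = +1.34 V (n = 6).
Rearranging E = E° − (0.0592/n)·log Q gives log Q = 6(+1.34 − (+1.322))/0.0592 = 1.824.
Balancing electrons gives 2 Au3+(aq) + 3 Sn2+(aq) → 2 Au(s) + 3 Sn4+(aq); thus Q = [Sn4+(aq)]^3 / ([Au3+(aq)]^2·[Sn2+(aq)]^3).
Solving for the unknown gives log [Sn4+(aq)] = −1.955, so [Sn4+(aq)] ≈ 0.011 M.

0.011 M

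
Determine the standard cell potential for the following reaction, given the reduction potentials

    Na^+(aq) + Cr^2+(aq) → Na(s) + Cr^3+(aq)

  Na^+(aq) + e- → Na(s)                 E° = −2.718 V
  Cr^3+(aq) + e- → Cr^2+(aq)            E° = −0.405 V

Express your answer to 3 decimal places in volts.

Na^+(aq) gains electrons, so the Na⁺/Na couple is the cathode; the Cr³⁺/Cr²⁺ couple is the anode.
E°cell = E°(cathode) − E°(anode) = −2.718 − (−0.405) = −2.313 V.
The negative E°cell means the reaction is non-spontaneous in the direction written.

−2.313 V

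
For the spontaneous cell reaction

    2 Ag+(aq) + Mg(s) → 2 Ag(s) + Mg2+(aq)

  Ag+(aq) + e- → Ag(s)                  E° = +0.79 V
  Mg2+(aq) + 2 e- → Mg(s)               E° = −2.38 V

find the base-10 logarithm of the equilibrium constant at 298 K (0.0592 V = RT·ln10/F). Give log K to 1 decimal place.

log K = 107.1

The Ag⁺/Ag couple is reduced (cathode); E°cell = +0.79 − (−2.38) = +3.17 V with n = 2.
At equilibrium E = 0, so log K = nE°cell / 0.0592 = (2)(+3.17) / 0.0592 = 107.1.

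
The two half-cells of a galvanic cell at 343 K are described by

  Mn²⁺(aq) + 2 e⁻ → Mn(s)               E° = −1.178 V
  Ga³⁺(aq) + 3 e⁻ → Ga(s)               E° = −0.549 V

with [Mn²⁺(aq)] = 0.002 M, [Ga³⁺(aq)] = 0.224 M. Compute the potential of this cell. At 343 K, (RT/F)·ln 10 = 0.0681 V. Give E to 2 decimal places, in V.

The Ga³⁺/Ga couple has the more positive E°, so it is the cathode; Mn²⁺/Mn is the anode.
The standard potential is −0.549 − (−1.178) = +0.629 V and the balanced reaction transfers n = 6 electrons.
Balancing gives 2 Ga³⁺(aq) + 3 Mn(s) → 2 Ga(s) + 3 Mn²⁺(aq); hence Q = [Mn²⁺(aq)]^3 / [Ga³⁺(aq)]^2 = 1.59×10^−7 (log Q = −6.797).
Applying E = E° − (RT ln10/nF)·log Q gives +0.629 − (0.0681/6)(−6.797) = +0.71 V.

+0.71 V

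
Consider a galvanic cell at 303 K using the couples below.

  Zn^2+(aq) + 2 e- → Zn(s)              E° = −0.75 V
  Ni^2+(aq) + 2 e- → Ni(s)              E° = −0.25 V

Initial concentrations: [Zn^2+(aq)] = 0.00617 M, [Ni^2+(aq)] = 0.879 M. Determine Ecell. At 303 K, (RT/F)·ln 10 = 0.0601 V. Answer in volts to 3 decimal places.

+0.565 V

The Ni²⁺/Ni couple has the more positive E°, so it is the cathode; Zn²⁺/Zn is the anode.
E°cell = −0.25 − (−0.75) = +0.50 V, with n = 2 electrons transferred.
For the overall reaction Ni^2+(aq) + Zn(s) → Ni(s) + Zn^2+(aq), Q = [Zn^2+(aq)] / [Ni^2+(aq)] = 0.00702, giving log Q = −2.154.
By the Nernst equation, E = +0.50 − (0.0601/2)·(−2.154) = +0.565 V.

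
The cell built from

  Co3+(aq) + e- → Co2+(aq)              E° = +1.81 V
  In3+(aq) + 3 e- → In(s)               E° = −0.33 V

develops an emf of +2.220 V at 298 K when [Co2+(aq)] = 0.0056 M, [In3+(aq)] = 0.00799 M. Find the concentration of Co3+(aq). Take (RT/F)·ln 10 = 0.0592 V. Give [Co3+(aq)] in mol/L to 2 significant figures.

0.025 M

With Co³⁺/Co²⁺ at the cathode and In³⁺/In at the anode, E°cell = +1.81 − (−0.33) = +2.14 V (n = 3).
Since E = E° − (0.0592/n)·log Q, log Q = n(E° − E)/0.0592 = −4.054.
The balanced reaction is 3 Co3+(aq) + In(s) → 3 Co2+(aq) + In3+(aq), so Q = ([Co2+(aq)]^3·[In3+(aq)]) / [Co3+(aq)]^3.
Isolating [Co3+(aq)] in Q = 10^{−4.054} yields log [Co3+(aq)] = −1.600, i.e. 0.025 M.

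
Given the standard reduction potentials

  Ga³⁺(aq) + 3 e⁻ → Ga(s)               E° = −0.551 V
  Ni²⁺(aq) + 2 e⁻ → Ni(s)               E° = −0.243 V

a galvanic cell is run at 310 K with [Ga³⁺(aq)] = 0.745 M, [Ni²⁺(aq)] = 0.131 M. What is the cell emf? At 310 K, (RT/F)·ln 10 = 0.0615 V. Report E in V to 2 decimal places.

Since E°(Ni²⁺/Ni) > E°(Ga³⁺/Ga), Ni²⁺/Ni serves as the cathode.
E°cell = −0.243 − (−0.551) = +0.308 V, with n = 6 electrons transferred.
For the overall reaction 3 Ni²⁺(aq) + 2 Ga(s) → 3 Ni(s) + 2 Ga³⁺(aq), Q = [Ga³⁺(aq)]^2 / [Ni²⁺(aq)]^3 = 247, giving log Q = 2.392.
By the Nernst equation, E = +0.308 − (0.0615/6)·(2.392) = +0.28 V.

+0.28 V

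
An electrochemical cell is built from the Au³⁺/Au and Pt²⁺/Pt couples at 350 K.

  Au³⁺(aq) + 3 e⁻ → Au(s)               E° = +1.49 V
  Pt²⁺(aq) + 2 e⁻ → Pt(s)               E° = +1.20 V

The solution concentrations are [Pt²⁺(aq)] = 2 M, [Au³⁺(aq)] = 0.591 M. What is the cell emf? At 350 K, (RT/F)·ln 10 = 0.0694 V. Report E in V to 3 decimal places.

+0.274 V

Au³⁺/Au is reduced (cathode, E° = +1.49 V) and Pt²⁺/Pt is oxidized (anode).
E°cell = +1.49 − (+1.20) = +0.29 V, with n = 6 electrons transferred.
For the overall reaction 2 Au³⁺(aq) + 3 Pt(s) → 2 Au(s) + 3 Pt²⁺(aq), Q = [Pt²⁺(aq)]^3 / [Au³⁺(aq)]^2 = 22.9, giving log Q = 1.360.
Applying E = E° − (RT ln10/nF)·log Q gives +0.29 − (0.0694/6)(1.360) = +0.274 V.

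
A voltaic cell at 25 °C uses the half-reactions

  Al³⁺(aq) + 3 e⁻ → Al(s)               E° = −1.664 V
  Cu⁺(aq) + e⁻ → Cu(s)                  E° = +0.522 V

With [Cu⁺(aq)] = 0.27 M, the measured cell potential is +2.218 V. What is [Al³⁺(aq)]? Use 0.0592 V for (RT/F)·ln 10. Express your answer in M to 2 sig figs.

0.00047 M

The Cu⁺/Cu couple has the larger reduction potential, so it is the cathode: E°cell = +0.522 − (−1.664) = +2.186 V and n = 3.
Rearranging E = E° − (0.0592/n)·log Q gives log Q = 3(+2.186 − (+2.218))/0.0592 = −1.622.
Balancing electrons gives 3 Cu⁺(aq) + Al(s) → 3 Cu(s) + Al³⁺(aq); thus Q = [Al³⁺(aq)] / [Cu⁺(aq)]^3.
Solving for the unknown gives log [Al³⁺(aq)] = −3.328, so [Al³⁺(aq)] ≈ 0.00047 M.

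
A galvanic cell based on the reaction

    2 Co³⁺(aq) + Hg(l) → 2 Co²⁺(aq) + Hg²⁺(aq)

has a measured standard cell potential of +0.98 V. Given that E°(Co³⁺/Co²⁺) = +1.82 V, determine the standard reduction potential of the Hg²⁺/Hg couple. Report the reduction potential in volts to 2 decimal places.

+0.84 V

In the reaction as written the Co³⁺/Co²⁺ couple is reduced (cathode) and Hg²⁺/Hg is oxidized (anode), so E°cell = E°(Co³⁺/Co²⁺) − E°(Hg²⁺/Hg).
E°(Hg²⁺/Hg) = E°(cathode) − E°cell = +1.82 − (+0.98) = +0.84 V.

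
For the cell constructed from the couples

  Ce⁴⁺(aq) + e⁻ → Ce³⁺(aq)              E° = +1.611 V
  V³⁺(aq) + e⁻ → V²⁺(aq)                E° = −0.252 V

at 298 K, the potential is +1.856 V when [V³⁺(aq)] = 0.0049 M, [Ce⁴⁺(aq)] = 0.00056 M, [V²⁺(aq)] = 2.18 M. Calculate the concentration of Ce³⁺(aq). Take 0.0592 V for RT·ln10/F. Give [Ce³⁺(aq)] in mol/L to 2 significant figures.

The Ce⁴⁺/Ce³⁺ couple has the larger reduction potential, so it is the cathode: E°cell = +1.611 − (−0.252) = +1.863 V and n = 1.
Since E = E° − (0.0592/n)·log Q, log Q = n(E° − E)/0.0592 = 0.118.
Balancing electrons gives Ce⁴⁺(aq) + V²⁺(aq) → Ce³⁺(aq) + V³⁺(aq); thus Q = ([Ce³⁺(aq)]·[V³⁺(aq)]) / ([Ce⁴⁺(aq)]·[V²⁺(aq)]).
Solving for the unknown gives log [Ce³⁺(aq)] = −0.486, so [Ce³⁺(aq)] ≈ 0.33 M.

0.33 M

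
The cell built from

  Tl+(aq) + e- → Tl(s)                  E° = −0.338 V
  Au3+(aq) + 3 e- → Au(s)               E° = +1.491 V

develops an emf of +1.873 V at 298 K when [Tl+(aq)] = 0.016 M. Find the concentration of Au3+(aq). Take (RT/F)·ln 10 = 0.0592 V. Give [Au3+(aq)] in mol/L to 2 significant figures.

The Au³⁺/Au couple has the larger reduction potential, so it is the cathode: E°cell = +1.491 − (−0.338) = +1.829 V and n = 3.
From the Nernst equation, log Q = n(E° − E)/0.0592 = 3·(+1.829 − (+1.873))/0.0592 = −2.230.
The balanced reaction is Au3+(aq) + 3 Tl(s) → Au(s) + 3 Tl+(aq), so Q = [Tl+(aq)]^3 / [Au3+(aq)].
Substituting the known concentrations and solving, log [Au3+(aq)] = −3.158 and [Au3+(aq)] = 0.00070 M.

0.00070 M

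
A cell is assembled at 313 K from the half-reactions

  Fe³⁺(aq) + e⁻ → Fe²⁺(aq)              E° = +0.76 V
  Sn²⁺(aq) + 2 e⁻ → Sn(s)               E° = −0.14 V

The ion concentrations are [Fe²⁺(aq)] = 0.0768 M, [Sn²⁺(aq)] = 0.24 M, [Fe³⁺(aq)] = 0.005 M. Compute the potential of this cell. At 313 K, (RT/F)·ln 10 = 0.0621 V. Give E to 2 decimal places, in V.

The Fe³⁺/Fe²⁺ couple has the more positive E°, so it is the cathode; Sn²⁺/Sn is the anode.
The standard potential is +0.76 − (−0.14) = +0.90 V and the balanced reaction transfers n = 2 electrons.
For the overall reaction 2 Fe³⁺(aq) + Sn(s) → 2 Fe²⁺(aq) + Sn²⁺(aq), Q = ([Fe²⁺(aq)]^2·[Sn²⁺(aq)]) / [Fe³⁺(aq)]^2 = 56.6, giving log Q = 1.753.
E = E° − (0.0621/n)·log Q = +0.90 − (0.0621/2)(1.753) = +0.85 V.

+0.85 V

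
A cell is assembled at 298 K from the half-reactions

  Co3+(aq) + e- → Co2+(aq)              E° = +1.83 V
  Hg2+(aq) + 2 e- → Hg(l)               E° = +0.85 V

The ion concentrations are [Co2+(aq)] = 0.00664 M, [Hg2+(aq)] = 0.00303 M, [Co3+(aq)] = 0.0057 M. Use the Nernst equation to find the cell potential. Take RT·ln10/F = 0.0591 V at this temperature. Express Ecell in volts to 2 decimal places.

+1.05 V

Co³⁺/Co²⁺ is reduced (cathode, E° = +1.83 V) and Hg²⁺/Hg is oxidized (anode).
E°cell = +1.83 − (+0.85) = +0.98 V, with n = 2 electrons transferred.
For the overall reaction 2 Co3+(aq) + Hg(l) → 2 Co2+(aq) + Hg2+(aq), Q = ([Co2+(aq)]^2·[Hg2+(aq)]) / [Co3+(aq)]^2 = 0.00411, giving log Q = −2.386.
Applying E = E° − (RT ln10/nF)·log Q gives +0.98 − (0.0591/2)(−2.386) = +1.05 V.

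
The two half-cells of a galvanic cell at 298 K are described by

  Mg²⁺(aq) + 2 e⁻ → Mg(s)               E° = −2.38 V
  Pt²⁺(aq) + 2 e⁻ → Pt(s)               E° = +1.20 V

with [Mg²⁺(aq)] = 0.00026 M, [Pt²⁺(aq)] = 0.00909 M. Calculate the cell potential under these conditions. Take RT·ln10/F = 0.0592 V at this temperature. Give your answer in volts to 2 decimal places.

Pt²⁺/Pt is reduced (cathode, E° = +1.20 V) and Mg²⁺/Mg is oxidized (anode).
E°cell = +1.20 − (−2.38) = +3.58 V, with n = 2 electrons transferred.
Balancing gives Pt²⁺(aq) + Mg(s) → Pt(s) + Mg²⁺(aq); hence Q = [Mg²⁺(aq)] / [Pt²⁺(aq)] = 0.0286 (log Q = −1.544).
E = E° − (0.0592/n)·log Q = +3.58 − (0.0592/2)(−1.544) = +3.63 V.

+3.63 V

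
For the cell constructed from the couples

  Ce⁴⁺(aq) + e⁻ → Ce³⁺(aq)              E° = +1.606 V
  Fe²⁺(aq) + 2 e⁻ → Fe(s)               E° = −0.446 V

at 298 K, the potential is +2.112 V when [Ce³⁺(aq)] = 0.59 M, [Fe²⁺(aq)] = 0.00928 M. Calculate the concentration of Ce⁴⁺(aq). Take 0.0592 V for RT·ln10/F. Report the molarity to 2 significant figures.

0.59 M

The Ce⁴⁺/Ce³⁺ couple has the larger reduction potential, so it is the cathode: E°cell = +1.606 − (−0.446) = +2.052 V and n = 2.
Since E = E° − (0.0592/n)·log Q, log Q = n(E° − E)/0.0592 = −2.027.
Balancing electrons gives 2 Ce⁴⁺(aq) + Fe(s) → 2 Ce³⁺(aq) + Fe²⁺(aq); thus Q = ([Ce³⁺(aq)]^2·[Fe²⁺(aq)]) / [Ce⁴⁺(aq)]^2.
Solving for the unknown gives log [Ce⁴⁺(aq)] = −0.232, so [Ce⁴⁺(aq)] ≈ 0.59 M.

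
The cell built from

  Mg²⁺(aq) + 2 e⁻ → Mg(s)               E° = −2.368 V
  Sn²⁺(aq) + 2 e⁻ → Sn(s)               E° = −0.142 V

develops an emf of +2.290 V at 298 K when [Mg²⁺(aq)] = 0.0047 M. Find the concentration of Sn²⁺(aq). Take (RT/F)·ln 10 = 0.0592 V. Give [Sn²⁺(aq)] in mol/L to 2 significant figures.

0.68 M

Sn²⁺/Sn is the cathode (higher E°); E°cell = −0.142 − (−2.368) = +2.226 V with n = 2.
From the Nernst equation, log Q = n(E° − E)/0.0592 = 2·(+2.226 − (+2.290))/0.0592 = −2.162.
Balancing electrons gives Sn²⁺(aq) + Mg(s) → Sn(s) + Mg²⁺(aq); thus Q = [Mg²⁺(aq)] / [Sn²⁺(aq)].
Isolating [Sn²⁺(aq)] in Q = 10^{−2.162} yields log [Sn²⁺(aq)] = −0.166, i.e. 0.68 M.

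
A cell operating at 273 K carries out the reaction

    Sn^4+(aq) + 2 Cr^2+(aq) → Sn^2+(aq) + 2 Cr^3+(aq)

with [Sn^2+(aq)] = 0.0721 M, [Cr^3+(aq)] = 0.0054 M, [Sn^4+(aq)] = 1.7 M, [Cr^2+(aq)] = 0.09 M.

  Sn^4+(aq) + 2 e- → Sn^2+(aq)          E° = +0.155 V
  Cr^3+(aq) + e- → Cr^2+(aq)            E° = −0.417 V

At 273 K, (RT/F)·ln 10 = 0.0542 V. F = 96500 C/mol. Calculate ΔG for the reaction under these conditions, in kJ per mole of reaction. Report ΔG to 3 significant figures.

−130 kJ/mol

E°cell = +0.155 − (−0.417) = +0.572 V; the balanced reaction transfers n = 2 electrons.
Q = ([Sn^2+(aq)]·[Cr^3+(aq)]^2) / ([Sn^4+(aq)]·[Cr^2+(aq)]^2) = 0.000153, so log Q = −3.816 and E = +0.572 − (0.0542/2)(−3.816) = +0.6754 V.
ΔG = −nFE = −(2)(96500)(+0.6754) J/mol = −130 kJ/mol.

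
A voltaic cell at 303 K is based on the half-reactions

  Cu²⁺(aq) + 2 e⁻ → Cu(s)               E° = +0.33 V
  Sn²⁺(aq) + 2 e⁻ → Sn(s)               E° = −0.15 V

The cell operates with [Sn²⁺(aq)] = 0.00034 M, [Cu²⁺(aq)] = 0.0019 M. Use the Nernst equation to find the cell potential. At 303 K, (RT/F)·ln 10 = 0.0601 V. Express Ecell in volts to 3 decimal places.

Cu²⁺/Cu is reduced (cathode, E° = +0.33 V) and Sn²⁺/Sn is oxidized (anode).
The standard potential is +0.33 − (−0.15) = +0.48 V and the balanced reaction transfers n = 2 electrons.
For the overall reaction Cu²⁺(aq) + Sn(s) → Cu(s) + Sn²⁺(aq), Q = [Sn²⁺(aq)] / [Cu²⁺(aq)] = 0.179, giving log Q = −0.747.
By the Nernst equation, E = +0.48 − (0.0601/2)·(−0.747) = +0.502 V.

+0.502 V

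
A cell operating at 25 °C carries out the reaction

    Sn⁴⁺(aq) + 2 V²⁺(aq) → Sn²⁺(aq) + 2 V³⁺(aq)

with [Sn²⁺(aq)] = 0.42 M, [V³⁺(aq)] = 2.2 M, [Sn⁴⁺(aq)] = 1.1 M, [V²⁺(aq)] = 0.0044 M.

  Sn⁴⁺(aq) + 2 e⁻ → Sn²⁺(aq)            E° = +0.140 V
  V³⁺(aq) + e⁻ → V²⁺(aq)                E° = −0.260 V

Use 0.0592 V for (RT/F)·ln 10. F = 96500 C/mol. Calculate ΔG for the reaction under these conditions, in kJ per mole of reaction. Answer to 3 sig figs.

With Sn⁴⁺/Sn²⁺ reduced at the cathode, E°cell = +0.140 − (−0.260) = +0.400 V and n = 2.
Here Q = ([Sn²⁺(aq)]·[V³⁺(aq)]^2) / ([Sn⁴⁺(aq)]·[V²⁺(aq)]^2) = 9.55×10^4 (log Q = 4.980), giving E = +0.400 − (0.0592/2)·(4.980) = +0.2526 V.
Finally ΔG = −nFE = −(2)(96500 C/mol)(+0.2526 V) = −48.8 kJ/mol.

−48.8 kJ/mol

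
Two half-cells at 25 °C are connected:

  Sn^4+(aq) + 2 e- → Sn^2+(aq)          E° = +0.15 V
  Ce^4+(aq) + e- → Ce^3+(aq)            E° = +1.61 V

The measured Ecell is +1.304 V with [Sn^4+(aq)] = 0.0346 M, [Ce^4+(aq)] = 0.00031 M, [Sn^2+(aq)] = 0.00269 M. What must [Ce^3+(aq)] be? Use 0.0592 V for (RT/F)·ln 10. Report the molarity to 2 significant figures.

0.037 M

The Ce⁴⁺/Ce³⁺ couple has the larger reduction potential, so it is the cathode: E°cell = +1.61 − (+0.15) = +1.46 V and n = 2.
Since E = E° − (0.0592/n)·log Q, log Q = n(E° − E)/0.0592 = 5.270.
For 2 Ce^4+(aq) + Sn^2+(aq) → 2 Ce^3+(aq) + Sn^4+(aq), the reaction quotient is Q = ([Ce^3+(aq)]^2·[Sn^4+(aq)]) / ([Ce^4+(aq)]^2·[Sn^2+(aq)]).
Substituting the known concentrations and solving, log [Ce^3+(aq)] = −1.428 and [Ce^3+(aq)] = 0.037 M.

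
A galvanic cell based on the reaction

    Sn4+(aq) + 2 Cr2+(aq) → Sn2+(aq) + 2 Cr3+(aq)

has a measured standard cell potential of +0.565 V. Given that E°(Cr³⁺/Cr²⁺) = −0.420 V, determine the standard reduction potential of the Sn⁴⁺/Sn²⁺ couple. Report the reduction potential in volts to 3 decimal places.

+0.145 V

In the reaction as written the Sn⁴⁺/Sn²⁺ couple is reduced (cathode) and Cr³⁺/Cr²⁺ is oxidized (anode), so E°cell = E°(Sn⁴⁺/Sn²⁺) − E°(Cr³⁺/Cr²⁺).
E°(Sn⁴⁺/Sn²⁺) = E°cell + E°(anode) = +0.565 + (−0.420) = +0.145 V.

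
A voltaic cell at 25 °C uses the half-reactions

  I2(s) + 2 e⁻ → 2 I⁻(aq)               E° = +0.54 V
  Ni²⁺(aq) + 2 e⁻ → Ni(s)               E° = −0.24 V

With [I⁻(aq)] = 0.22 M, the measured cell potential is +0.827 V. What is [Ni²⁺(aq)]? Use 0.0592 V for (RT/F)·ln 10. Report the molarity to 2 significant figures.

0.53 M

I₂/I⁻ is the cathode (higher E°); E°cell = +0.54 − (−0.24) = +0.78 V with n = 2.
Rearranging E = E° − (0.0592/n)·log Q gives log Q = 2(+0.78 − (+0.827))/0.0592 = −1.588.
For I2(s) + Ni(s) → 2 I⁻(aq) + Ni²⁺(aq), the reaction quotient is Q = [I⁻(aq)]^2·[Ni²⁺(aq)].
Solving for the unknown gives log [Ni²⁺(aq)] = −0.273, so [Ni²⁺(aq)] ≈ 0.53 M.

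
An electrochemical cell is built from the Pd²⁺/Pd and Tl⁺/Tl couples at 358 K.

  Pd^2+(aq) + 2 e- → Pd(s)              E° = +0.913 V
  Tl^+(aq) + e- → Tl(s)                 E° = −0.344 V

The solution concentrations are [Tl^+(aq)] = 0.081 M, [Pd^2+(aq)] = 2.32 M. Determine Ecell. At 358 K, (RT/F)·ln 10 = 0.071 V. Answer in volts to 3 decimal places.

+1.347 V

Pd²⁺/Pd is reduced (cathode, E° = +0.913 V) and Tl⁺/Tl is oxidized (anode).
E°cell = E°cat − E°an = +0.913 − (−0.344) = +1.257 V; n = 2.
For the overall reaction Pd^2+(aq) + 2 Tl(s) → Pd(s) + 2 Tl^+(aq), Q = [Tl^+(aq)]^2 / [Pd^2+(aq)] = 0.00283, giving log Q = −2.549.
E = E° − (0.071/n)·log Q = +1.257 − (0.071/2)(−2.549) = +1.347 V.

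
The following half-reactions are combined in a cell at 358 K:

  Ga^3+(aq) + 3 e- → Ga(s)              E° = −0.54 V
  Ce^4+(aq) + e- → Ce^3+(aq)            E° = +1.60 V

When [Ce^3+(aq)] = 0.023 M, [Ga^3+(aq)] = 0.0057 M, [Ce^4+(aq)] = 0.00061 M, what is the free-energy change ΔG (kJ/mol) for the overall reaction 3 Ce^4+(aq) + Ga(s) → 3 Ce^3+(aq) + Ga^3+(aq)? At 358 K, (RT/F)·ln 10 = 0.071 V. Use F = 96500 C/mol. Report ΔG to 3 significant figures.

−603 kJ/mol

The standard cell potential is +1.60 − (−0.54) = +2.14 V, with n = 3 electrons in the balanced equation.
Here Q = ([Ce^3+(aq)]^3·[Ga^3+(aq)]) / [Ce^4+(aq)]^3 = 306 (log Q = 2.485), giving E = +2.14 − (0.071/3)·(2.485) = +2.0812 V.
ΔG = −nFE = −(3)(96500)(+2.0812) J/mol = −603 kJ/mol.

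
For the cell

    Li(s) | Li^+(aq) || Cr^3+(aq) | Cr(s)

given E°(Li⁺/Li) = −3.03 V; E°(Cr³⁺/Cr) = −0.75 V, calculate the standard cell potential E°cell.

By convention the left-hand electrode in cell notation is the anode (oxidation) and the right-hand electrode is the cathode (reduction).
E°cell = E°(right) − E°(left) = −0.75 − (−3.03) = +2.28 V.

+2.28 V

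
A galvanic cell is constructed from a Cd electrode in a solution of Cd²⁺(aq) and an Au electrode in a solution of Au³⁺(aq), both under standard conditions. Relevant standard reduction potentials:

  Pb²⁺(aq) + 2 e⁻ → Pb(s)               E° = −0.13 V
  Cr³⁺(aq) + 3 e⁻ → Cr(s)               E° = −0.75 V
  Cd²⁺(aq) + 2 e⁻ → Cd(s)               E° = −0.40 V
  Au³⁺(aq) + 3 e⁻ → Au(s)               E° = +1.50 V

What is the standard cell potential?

+1.90 V

Of the two couples in this cell, the one with the more positive reduction potential is reduced at the cathode: here that is Au³⁺/Au (+1.50 V); Cd²⁺/Cd (−0.40 V) is the anode.
E°cell = E°(cathode) − E°(anode) = +1.50 − (−0.40) = +1.90 V.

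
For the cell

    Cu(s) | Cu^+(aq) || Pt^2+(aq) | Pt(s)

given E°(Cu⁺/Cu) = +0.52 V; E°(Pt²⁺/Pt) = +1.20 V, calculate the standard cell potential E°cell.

By convention the left-hand electrode in cell notation is the anode (oxidation) and the right-hand electrode is the cathode (reduction).
E°cell = E°(right) − E°(left) = +1.20 − (+0.52) = +0.68 V.

+0.68 V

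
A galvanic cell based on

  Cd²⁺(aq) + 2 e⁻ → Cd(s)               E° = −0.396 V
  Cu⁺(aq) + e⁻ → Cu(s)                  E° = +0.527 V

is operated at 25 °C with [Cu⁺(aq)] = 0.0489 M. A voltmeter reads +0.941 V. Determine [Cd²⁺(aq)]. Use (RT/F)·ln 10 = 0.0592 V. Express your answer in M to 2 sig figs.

The Cu⁺/Cu couple has the larger reduction potential, so it is the cathode: E°cell = +0.527 − (−0.396) = +0.923 V and n = 2.
Rearranging E = E° − (0.0592/n)·log Q gives log Q = 2(+0.923 − (+0.941))/0.0592 = −0.608.
The balanced reaction is 2 Cu⁺(aq) + Cd(s) → 2 Cu(s) + Cd²⁺(aq), so Q = [Cd²⁺(aq)] / [Cu⁺(aq)]^2.
Isolating [Cd²⁺(aq)] in Q = 10^{−0.608} yields log [Cd²⁺(aq)] = −3.229, i.e. 0.00059 M.

0.00059 M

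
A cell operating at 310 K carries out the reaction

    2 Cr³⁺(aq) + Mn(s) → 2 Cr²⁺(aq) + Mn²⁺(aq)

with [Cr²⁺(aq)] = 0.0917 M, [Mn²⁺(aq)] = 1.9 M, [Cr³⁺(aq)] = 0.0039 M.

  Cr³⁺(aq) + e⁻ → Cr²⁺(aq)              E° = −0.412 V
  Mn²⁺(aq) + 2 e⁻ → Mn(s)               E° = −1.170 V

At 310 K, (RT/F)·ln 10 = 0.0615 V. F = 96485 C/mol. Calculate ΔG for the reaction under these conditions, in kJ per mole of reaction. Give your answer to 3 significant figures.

−128 kJ/mol

The standard cell potential is −0.412 − (−1.170) = +0.758 V, with n = 2 electrons in the balanced equation.
Q = ([Cr²⁺(aq)]^2·[Mn²⁺(aq)]) / [Cr³⁺(aq)]^2 = 1.05×10^3, so log Q = 3.021 and E = +0.758 − (0.0615/2)(3.021) = +0.6651 V.
Finally ΔG = −nFE = −(2)(96485 C/mol)(+0.6651 V) = −128 kJ/mol.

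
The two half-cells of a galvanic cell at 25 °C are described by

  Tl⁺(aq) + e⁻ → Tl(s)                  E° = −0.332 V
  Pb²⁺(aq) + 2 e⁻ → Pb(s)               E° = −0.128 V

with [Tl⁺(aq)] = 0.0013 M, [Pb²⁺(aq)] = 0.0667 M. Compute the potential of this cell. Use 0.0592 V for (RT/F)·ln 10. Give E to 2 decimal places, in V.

+0.34 V

The Pb²⁺/Pb couple has the more positive E°, so it is the cathode; Tl⁺/Tl is the anode.
E°cell = E°cat − E°an = −0.128 − (−0.332) = +0.204 V; n = 2.
Balancing gives Pb²⁺(aq) + 2 Tl(s) → Pb(s) + 2 Tl⁺(aq); hence Q = [Tl⁺(aq)]^2 / [Pb²⁺(aq)] = 2.53×10^−5 (log Q = −4.596).
By the Nernst equation, E = +0.204 − (0.0592/2)·(−4.596) = +0.34 V.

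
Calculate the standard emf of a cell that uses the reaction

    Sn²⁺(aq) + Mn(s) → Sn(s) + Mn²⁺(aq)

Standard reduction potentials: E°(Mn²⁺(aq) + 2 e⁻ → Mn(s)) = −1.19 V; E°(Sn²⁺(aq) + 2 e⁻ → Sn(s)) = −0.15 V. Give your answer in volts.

+1.04 V

In the reaction as written, Sn²⁺(aq) is reduced (cathode) and Mn²⁺(aq) is produced by oxidation at the anode.
E°cell = E°(cathode) − E°(anode) = −0.15 − (−1.19) = +1.04 V.
The positive value indicates the reaction is spontaneous as written.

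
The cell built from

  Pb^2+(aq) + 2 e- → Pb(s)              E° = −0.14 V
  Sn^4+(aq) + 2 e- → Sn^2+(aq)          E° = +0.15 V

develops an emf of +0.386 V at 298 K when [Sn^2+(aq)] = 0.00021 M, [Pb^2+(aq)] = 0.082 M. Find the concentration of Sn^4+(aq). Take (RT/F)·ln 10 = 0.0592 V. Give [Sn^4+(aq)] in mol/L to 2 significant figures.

0.030 M

With Sn⁴⁺/Sn²⁺ at the cathode and Pb²⁺/Pb at the anode, E°cell = +0.15 − (−0.14) = +0.29 V (n = 2).
Rearranging E = E° − (0.0592/n)·log Q gives log Q = 2(+0.29 − (+0.386))/0.0592 = −3.243.
Balancing electrons gives Sn^4+(aq) + Pb(s) → Sn^2+(aq) + Pb^2+(aq); thus Q = ([Sn^2+(aq)]·[Pb^2+(aq)]) / [Sn^4+(aq)].
Solving for the unknown gives log [Sn^4+(aq)] = −1.521, so [Sn^4+(aq)] ≈ 0.030 M.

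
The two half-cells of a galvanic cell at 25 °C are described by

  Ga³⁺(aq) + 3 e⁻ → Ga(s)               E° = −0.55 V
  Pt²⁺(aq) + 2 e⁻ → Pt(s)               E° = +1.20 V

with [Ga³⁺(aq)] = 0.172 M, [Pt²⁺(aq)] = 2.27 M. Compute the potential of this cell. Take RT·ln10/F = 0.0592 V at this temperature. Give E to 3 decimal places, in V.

Pt²⁺/Pt is reduced (cathode, E° = +1.20 V) and Ga³⁺/Ga is oxidized (anode).
The standard potential is +1.20 − (−0.55) = +1.75 V and the balanced reaction transfers n = 6 electrons.
For the overall reaction 3 Pt²⁺(aq) + 2 Ga(s) → 3 Pt(s) + 2 Ga³⁺(aq), Q = [Ga³⁺(aq)]^2 / [Pt²⁺(aq)]^3 = 0.00253, giving log Q = −2.597.
E = E° − (0.0592/n)·log Q = +1.75 − (0.0592/6)(−2.597) = +1.776 V.

+1.776 V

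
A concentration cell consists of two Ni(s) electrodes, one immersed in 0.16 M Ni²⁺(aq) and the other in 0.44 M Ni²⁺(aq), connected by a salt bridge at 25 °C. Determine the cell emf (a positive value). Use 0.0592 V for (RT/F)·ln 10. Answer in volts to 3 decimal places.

For a concentration cell E°cell = 0, since both electrodes use the same couple.
The compartment with the higher Ni²⁺(aq) concentration (0.44 M) acts as the cathode; ions are reduced there and produced at the dilute (0.16 M) anode.
With n = 2, Ecell = −(0.0592/2)·log([dilute]/[conc]) = −(0.0592/2)·log(0.16/0.44) = +0.013 V.

0.013 V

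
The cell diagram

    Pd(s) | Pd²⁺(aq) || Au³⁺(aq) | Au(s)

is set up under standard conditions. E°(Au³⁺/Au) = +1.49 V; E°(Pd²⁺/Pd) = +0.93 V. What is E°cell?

+0.56 V

By convention the left-hand electrode in cell notation is the anode (oxidation) and the right-hand electrode is the cathode (reduction).
E°cell = E°(right) − E°(left) = +1.49 − (+0.93) = +0.56 V.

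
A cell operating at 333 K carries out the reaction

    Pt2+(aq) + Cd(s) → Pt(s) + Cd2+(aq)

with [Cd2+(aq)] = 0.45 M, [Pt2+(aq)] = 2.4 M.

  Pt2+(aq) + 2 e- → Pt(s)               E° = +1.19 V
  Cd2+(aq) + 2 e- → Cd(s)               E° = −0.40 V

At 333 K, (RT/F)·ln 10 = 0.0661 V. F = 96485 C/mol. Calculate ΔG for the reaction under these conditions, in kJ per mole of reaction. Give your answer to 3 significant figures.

−311 kJ/mol

E°cell = +1.19 − (−0.40) = +1.59 V; the balanced reaction transfers n = 2 electrons.
Q = [Cd2+(aq)] / [Pt2+(aq)] = 0.188, so log Q = −0.727 and E = +1.59 − (0.0661/2)(−0.727) = +1.6140 V.
ΔG = −nFE = −(2)(96485)(+1.6140) J/mol = −311 kJ/mol.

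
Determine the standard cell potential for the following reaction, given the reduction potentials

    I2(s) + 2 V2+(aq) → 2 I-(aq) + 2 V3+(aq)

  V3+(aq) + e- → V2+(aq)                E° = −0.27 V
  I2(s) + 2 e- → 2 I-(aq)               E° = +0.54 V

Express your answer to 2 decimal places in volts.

I2(s) gains electrons, so the I₂/I⁻ couple is the cathode; the V³⁺/V²⁺ couple is the anode.
E°cell = E°(cathode) − E°(anode) = +0.54 − (−0.27) = +0.81 V.

+0.81 V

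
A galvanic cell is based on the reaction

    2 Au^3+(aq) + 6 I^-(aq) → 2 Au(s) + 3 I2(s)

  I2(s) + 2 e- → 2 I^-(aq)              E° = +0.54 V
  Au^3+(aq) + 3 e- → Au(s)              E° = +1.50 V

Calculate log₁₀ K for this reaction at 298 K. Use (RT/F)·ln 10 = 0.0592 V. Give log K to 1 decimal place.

The Au³⁺/Au couple is reduced (cathode); E°cell = +1.50 − (+0.54) = +0.96 V with n = 6.
At equilibrium E = 0, so log K = nE°cell / 0.0592 = (6)(+0.96) / 0.0592 = 97.3.

log K = 97.3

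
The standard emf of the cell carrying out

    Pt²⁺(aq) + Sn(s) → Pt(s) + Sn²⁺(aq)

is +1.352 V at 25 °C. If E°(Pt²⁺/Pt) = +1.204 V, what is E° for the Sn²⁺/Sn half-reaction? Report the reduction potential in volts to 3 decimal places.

In the reaction as written the Pt²⁺/Pt couple is reduced (cathode) and Sn²⁺/Sn is oxidized (anode), so E°cell = E°(Pt²⁺/Pt) − E°(Sn²⁺/Sn).
E°(Sn²⁺/Sn) = E°(cathode) − E°cell = +1.204 − (+1.352) = −0.148 V.

−0.148 V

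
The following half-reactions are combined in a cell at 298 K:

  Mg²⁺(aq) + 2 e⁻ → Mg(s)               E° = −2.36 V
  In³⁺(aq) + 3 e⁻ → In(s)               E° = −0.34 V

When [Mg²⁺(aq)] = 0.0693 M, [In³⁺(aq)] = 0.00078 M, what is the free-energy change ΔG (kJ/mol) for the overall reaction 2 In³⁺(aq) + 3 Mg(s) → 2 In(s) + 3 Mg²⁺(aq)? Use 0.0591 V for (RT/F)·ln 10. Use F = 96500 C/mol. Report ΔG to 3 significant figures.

−1150 kJ/mol

With In³⁺/In reduced at the cathode, E°cell = −0.34 − (−2.36) = +2.02 V and n = 6.
Q = [Mg²⁺(aq)]^3 / [In³⁺(aq)]^2 = 547, so log Q = 2.738 and E = +2.02 − (0.0591/6)(2.738) = +1.9930 V.
Then ΔG = −nFE = −6 × 96500 × +1.9930 J/mol = −1150 kJ/mol.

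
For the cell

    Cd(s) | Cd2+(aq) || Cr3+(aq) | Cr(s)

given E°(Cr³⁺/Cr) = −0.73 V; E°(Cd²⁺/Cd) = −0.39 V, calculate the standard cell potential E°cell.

By convention the left-hand electrode in cell notation is the anode (oxidation) and the right-hand electrode is the cathode (reduction).
E°cell = E°(right) − E°(left) = −0.73 − (−0.39) = −0.34 V.
The negative sign shows that, as written, the cell would require an external voltage to drive the reaction.

−0.34 V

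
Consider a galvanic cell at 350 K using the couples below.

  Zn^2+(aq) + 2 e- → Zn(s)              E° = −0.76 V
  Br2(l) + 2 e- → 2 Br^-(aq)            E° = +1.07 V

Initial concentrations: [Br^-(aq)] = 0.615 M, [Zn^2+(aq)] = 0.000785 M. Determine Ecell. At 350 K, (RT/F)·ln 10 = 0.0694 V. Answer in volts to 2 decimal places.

+1.95 V

Br₂/Br⁻ is reduced (cathode, E° = +1.07 V) and Zn²⁺/Zn is oxidized (anode).
The standard potential is +1.07 − (−0.76) = +1.83 V and the balanced reaction transfers n = 2 electrons.
Balancing gives Br2(l) + Zn(s) → 2 Br^-(aq) + Zn^2+(aq); hence Q = [Br^-(aq)]^2·[Zn^2+(aq)] = 0.000297 (log Q = −3.527).
E = E° − (0.0694/n)·log Q = +1.83 − (0.0694/2)(−3.527) = +1.95 V.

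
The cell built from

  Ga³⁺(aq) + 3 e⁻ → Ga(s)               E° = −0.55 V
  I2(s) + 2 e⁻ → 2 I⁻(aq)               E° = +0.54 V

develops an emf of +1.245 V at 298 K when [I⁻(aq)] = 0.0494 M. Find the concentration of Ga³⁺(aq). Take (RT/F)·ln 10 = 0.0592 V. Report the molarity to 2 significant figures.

0.00012 M

The I₂/I⁻ couple has the larger reduction potential, so it is the cathode: E°cell = +0.54 − (−0.55) = +1.09 V and n = 6.
Since E = E° − (0.0592/n)·log Q, log Q = n(E° − E)/0.0592 = −15.709.
The balanced reaction is 3 I2(s) + 2 Ga(s) → 6 I⁻(aq) + 2 Ga³⁺(aq), so Q = [I⁻(aq)]^6·[Ga³⁺(aq)]^2.
Substituting the known concentrations and solving, log [Ga³⁺(aq)] = −3.936 and [Ga³⁺(aq)] = 0.00012 M.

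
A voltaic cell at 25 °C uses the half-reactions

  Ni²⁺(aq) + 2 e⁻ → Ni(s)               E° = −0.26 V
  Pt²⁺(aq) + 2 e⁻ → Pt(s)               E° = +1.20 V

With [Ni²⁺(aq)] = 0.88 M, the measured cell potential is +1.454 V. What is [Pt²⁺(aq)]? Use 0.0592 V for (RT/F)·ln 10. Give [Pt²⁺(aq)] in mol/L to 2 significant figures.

0.55 M

With Pt²⁺/Pt at the cathode and Ni²⁺/Ni at the anode, E°cell = +1.20 − (−0.26) = +1.46 V (n = 2).
Since E = E° − (0.0592/n)·log Q, log Q = n(E° − E)/0.0592 = 0.203.
The balanced reaction is Pt²⁺(aq) + Ni(s) → Pt(s) + Ni²⁺(aq), so Q = [Ni²⁺(aq)] / [Pt²⁺(aq)].
Isolating [Pt²⁺(aq)] in Q = 10^{0.203} yields log [Pt²⁺(aq)] = −0.259, i.e. 0.55 M.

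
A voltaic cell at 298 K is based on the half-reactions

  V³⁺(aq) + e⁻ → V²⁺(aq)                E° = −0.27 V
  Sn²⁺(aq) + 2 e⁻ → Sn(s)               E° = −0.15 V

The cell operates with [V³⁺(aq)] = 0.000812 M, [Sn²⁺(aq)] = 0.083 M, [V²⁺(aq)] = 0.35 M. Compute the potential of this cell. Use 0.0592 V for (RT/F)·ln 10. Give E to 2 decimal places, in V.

Since E°(Sn²⁺/Sn) > E°(V³⁺/V²⁺), Sn²⁺/Sn serves as the cathode.
E°cell = −0.15 − (−0.27) = +0.12 V, with n = 2 electrons transferred.
For the overall reaction Sn²⁺(aq) + 2 V²⁺(aq) → Sn(s) + 2 V³⁺(aq), Q = [V³⁺(aq)]^2 / ([Sn²⁺(aq)]·[V²⁺(aq)]^2) = 6.48×10^−5, giving log Q = −4.188.
E = E° − (0.0592/n)·log Q = +0.12 − (0.0592/2)(−4.188) = +0.24 V.

+0.24 V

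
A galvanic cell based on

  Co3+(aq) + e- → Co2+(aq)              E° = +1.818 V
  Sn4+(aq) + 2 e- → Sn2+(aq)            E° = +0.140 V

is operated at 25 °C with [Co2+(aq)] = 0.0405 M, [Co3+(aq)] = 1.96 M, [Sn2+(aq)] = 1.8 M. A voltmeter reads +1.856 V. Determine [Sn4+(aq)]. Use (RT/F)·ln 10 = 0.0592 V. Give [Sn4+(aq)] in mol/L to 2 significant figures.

0.0041 M

With Co³⁺/Co²⁺ at the cathode and Sn⁴⁺/Sn²⁺ at the anode, E°cell = +1.818 − (+0.140) = +1.678 V (n = 2).
Rearranging E = E° − (0.0592/n)·log Q gives log Q = 2(+1.678 − (+1.856))/0.0592 = −6.014.
Balancing electrons gives 2 Co3+(aq) + Sn2+(aq) → 2 Co2+(aq) + Sn4+(aq); thus Q = ([Co2+(aq)]^2·[Sn4+(aq)]) / ([Co3+(aq)]^2·[Sn2+(aq)]).
Solving for the unknown gives log [Sn4+(aq)] = −2.389, so [Sn4+(aq)] ≈ 0.0041 M.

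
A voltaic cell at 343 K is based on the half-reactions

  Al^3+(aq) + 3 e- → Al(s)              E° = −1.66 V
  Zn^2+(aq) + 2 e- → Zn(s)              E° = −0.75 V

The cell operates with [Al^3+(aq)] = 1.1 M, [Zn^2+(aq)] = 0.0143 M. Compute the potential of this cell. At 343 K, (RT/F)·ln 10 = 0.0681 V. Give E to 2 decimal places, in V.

+0.85 V

The Zn²⁺/Zn couple has the more positive E°, so it is the cathode; Al³⁺/Al is the anode.
The standard potential is −0.75 − (−1.66) = +0.91 V and the balanced reaction transfers n = 6 electrons.
For the overall reaction 3 Zn^2+(aq) + 2 Al(s) → 3 Zn(s) + 2 Al^3+(aq), Q = [Al^3+(aq)]^2 / [Zn^2+(aq)]^3 = 4.14×10^5, giving log Q = 5.617.
Applying E = E° − (RT ln10/nF)·log Q gives +0.91 − (0.0681/6)(5.617) = +0.85 V.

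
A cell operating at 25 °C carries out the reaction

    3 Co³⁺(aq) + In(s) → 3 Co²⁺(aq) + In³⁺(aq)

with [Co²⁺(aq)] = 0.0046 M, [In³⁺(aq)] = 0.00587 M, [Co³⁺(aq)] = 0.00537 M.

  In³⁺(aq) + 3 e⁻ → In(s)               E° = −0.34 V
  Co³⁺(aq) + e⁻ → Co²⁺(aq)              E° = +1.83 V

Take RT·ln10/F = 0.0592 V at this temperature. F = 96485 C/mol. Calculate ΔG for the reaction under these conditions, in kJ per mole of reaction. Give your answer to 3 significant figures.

E°cell = +1.83 − (−0.34) = +2.17 V; the balanced reaction transfers n = 3 electrons.
Q = ([Co²⁺(aq)]^3·[In³⁺(aq)]) / [Co³⁺(aq)]^3 = 0.00369, so log Q = −2.433 and E = +2.17 − (0.0592/3)(−2.433) = +2.2180 V.
ΔG = −nFE = −(3)(96485)(+2.2180) J/mol = −642 kJ/mol.

−642 kJ/mol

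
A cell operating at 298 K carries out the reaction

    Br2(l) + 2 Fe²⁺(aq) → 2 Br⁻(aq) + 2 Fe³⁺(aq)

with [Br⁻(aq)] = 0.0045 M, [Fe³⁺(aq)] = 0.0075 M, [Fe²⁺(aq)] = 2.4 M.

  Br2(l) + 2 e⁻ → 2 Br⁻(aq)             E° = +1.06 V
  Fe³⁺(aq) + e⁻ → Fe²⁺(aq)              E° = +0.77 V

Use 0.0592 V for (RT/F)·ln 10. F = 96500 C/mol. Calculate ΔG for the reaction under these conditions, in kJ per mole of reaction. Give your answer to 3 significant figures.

−111 kJ/mol

With Br₂/Br⁻ reduced at the cathode, E°cell = +1.06 − (+0.77) = +0.29 V and n = 2.
Here Q = ([Br⁻(aq)]^2·[Fe³⁺(aq)]^2) / [Fe²⁺(aq)]^2 = 1.98×10^−10 (log Q = −9.704), giving E = +0.29 − (0.0592/2)·(−9.704) = +0.5772 V.
ΔG = −nFE = −(2)(96500)(+0.5772) J/mol = −111 kJ/mol.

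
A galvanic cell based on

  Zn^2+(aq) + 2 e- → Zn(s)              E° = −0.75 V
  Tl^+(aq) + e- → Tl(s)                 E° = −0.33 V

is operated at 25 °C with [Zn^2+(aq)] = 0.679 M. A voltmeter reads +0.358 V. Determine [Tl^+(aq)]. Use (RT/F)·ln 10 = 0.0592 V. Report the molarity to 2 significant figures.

The Tl⁺/Tl couple has the larger reduction potential, so it is the cathode: E°cell = −0.33 − (−0.75) = +0.42 V and n = 2.
Rearranging E = E° − (0.0592/n)·log Q gives log Q = 2(+0.42 − (+0.358))/0.0592 = 2.095.
The balanced reaction is 2 Tl^+(aq) + Zn(s) → 2 Tl(s) + Zn^2+(aq), so Q = [Zn^2+(aq)] / [Tl^+(aq)]^2.
Substituting the known concentrations and solving, log [Tl^+(aq)] = −1.132 and [Tl^+(aq)] = 0.074 M.

0.074 M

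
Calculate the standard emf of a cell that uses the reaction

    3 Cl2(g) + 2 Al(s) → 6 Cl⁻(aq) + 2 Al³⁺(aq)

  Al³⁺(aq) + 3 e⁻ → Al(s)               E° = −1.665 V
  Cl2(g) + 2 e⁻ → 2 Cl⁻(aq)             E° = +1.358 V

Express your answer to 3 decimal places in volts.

Cl2(g) gains electrons, so the Cl₂/Cl⁻ couple is the cathode; the Al³⁺/Al couple is the anode.
E°cell = E°(cathode) − E°(anode) = +1.358 − (−1.665) = +3.023 V.

+3.023 V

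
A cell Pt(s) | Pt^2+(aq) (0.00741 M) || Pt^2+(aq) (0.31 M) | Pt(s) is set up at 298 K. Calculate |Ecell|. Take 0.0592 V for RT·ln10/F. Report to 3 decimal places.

0.048 V

For a concentration cell E°cell = 0, since both electrodes use the same couple.
The compartment with the higher Pt^2+(aq) concentration (0.31 M) acts as the cathode; ions are reduced there and produced at the dilute (0.00741 M) anode.
With n = 2, Ecell = −(0.0592/2)·log([dilute]/[conc]) = −(0.0592/2)·log(0.00741/0.31) = +0.048 V.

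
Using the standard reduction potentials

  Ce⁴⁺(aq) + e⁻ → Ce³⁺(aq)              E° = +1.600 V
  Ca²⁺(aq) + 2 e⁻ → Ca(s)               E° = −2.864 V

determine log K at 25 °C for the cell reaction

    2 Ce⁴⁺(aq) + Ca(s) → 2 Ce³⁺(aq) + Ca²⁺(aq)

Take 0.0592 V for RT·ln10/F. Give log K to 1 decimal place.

log K = 150.8

The Ce⁴⁺/Ce³⁺ couple is reduced (cathode); E°cell = +1.600 − (−2.864) = +4.464 V with n = 2.
At equilibrium E = 0, so log K = nE°cell / 0.0592 = (2)(+4.464) / 0.0592 = 150.8.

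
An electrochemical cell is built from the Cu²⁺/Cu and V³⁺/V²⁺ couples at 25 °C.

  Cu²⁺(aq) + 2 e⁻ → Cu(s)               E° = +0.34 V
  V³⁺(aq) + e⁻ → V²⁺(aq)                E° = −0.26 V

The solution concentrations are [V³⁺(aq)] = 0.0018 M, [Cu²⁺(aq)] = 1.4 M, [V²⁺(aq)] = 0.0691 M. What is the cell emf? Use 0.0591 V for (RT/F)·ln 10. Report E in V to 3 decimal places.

The Cu²⁺/Cu couple has the more positive E°, so it is the cathode; V³⁺/V²⁺ is the anode.
E°cell = E°cat − E°an = +0.34 − (−0.26) = +0.60 V; n = 2.
For the overall reaction Cu²⁺(aq) + 2 V²⁺(aq) → Cu(s) + 2 V³⁺(aq), Q = [V³⁺(aq)]^2 / ([Cu²⁺(aq)]·[V²⁺(aq)]^2) = 0.000485, giving log Q = −3.315.
E = E° − (0.0591/n)·log Q = +0.60 − (0.0591/2)(−3.315) = +0.698 V.

+0.698 V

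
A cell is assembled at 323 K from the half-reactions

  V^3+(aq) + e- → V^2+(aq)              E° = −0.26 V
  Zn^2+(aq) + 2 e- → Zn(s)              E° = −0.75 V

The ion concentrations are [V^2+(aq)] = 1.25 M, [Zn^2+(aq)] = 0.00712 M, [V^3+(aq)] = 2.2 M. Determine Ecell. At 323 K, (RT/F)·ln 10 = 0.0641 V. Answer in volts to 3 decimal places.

Since E°(V³⁺/V²⁺) > E°(Zn²⁺/Zn), V³⁺/V²⁺ serves as the cathode.
The standard potential is −0.26 − (−0.75) = +0.49 V and the balanced reaction transfers n = 2 electrons.
For the overall reaction 2 V^3+(aq) + Zn(s) → 2 V^2+(aq) + Zn^2+(aq), Q = ([V^2+(aq)]^2·[Zn^2+(aq)]) / [V^3+(aq)]^2 = 0.0023, giving log Q = −2.639.
By the Nernst equation, E = +0.49 − (0.0641/2)·(−2.639) = +0.575 V.

+0.575 V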